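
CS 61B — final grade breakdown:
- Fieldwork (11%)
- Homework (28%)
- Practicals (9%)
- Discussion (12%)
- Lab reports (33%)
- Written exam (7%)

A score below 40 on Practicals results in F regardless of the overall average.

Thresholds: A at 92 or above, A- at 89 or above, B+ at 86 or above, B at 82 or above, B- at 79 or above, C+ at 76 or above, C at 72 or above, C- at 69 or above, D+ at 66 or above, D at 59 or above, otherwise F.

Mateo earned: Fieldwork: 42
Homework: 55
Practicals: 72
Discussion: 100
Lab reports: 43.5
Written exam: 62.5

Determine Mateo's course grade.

F

Practicals score 72 ≥ 40: minimum met.
Weighted total:
  Fieldwork 42 × 0.11 = 4.62
  Homework 55 × 0.28 = 15.4
  Practicals 72 × 0.09 = 6.48
  Discussion 100 × 0.12 = 12
  Lab reports 43.5 × 0.33 = 14.355
  Written exam 62.5 × 0.07 = 4.375
Sum = 57.23
57.23 < 59 → F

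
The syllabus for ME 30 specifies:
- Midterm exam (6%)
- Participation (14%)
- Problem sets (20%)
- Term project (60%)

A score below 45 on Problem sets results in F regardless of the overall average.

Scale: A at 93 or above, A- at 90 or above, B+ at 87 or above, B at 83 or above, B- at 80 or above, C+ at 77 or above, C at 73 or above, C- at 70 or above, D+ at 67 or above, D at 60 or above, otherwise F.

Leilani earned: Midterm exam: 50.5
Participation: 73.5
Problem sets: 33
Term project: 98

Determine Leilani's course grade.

Problem sets score 33 < 45: minimum not met.
Weighted total:
  Midterm exam 50.5 × 0.06 = 3.03
  Participation 73.5 × 0.14 = 10.29
  Problem sets 33 × 0.2 = 6.6
  Term project 98 × 0.6 = 58.8
Sum = 78.72
Because the Problem sets minimum was not met, the result is F.

F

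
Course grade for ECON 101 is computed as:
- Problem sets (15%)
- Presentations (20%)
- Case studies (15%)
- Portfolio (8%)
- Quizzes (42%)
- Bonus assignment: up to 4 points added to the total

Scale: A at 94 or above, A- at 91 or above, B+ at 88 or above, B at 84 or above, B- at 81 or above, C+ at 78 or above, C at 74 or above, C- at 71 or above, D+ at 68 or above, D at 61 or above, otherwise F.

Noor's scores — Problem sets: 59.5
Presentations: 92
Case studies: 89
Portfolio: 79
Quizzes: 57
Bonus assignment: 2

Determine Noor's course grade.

Weighted total:
  Problem sets 59.5 × 0.15 = 8.925
  Presentations 92 × 0.2 = 18.4
  Case studies 89 × 0.15 = 13.35
  Portfolio 79 × 0.08 = 6.32
  Quizzes 57 × 0.42 = 23.94
Sum = 70.935
Bonus assignment: 70.935 + 2 = 72.935
72.935 is ≥ 71 and < 74 → C-

C-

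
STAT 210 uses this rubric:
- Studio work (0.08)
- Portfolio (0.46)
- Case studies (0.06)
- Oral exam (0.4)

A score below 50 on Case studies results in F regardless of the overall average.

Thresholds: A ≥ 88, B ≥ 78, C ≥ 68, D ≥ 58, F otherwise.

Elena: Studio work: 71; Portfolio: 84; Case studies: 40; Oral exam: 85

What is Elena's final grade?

Case studies score 40 < 50: minimum not met.
Weighted total:
  Studio work 71 × 0.08 = 5.68
  Portfolio 84 × 0.46 = 38.64
  Case studies 40 × 0.06 = 2.4
  Oral exam 85 × 0.4 = 34
Sum = 80.72
Because the Case studies minimum was not met, the result is F.

F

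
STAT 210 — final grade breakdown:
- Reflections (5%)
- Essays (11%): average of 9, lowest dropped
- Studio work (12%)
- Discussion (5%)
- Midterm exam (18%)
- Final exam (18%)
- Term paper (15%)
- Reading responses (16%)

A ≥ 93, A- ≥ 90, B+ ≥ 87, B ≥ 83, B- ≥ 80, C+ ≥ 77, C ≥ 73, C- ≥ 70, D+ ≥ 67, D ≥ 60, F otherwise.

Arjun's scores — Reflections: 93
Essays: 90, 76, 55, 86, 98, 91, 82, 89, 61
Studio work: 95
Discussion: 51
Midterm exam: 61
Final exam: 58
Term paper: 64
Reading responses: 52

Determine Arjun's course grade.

D+

Essays: drop 55 → average of remaining 8 = 673/8 = 84.125
Weighted total:
  Reflections 93 × 0.05 = 4.65
  Essays 84.125 × 0.11 = 9.25375
  Studio work 95 × 0.12 = 11.4
  Discussion 51 × 0.05 = 2.55
  Midterm exam 61 × 0.18 = 10.98
  Final exam 58 × 0.18 = 10.44
  Term paper 64 × 0.15 = 9.6
  Reading responses 52 × 0.16 = 8.32
Sum = 67.19375
67.19375 is ≥ 67 and < 70 → D+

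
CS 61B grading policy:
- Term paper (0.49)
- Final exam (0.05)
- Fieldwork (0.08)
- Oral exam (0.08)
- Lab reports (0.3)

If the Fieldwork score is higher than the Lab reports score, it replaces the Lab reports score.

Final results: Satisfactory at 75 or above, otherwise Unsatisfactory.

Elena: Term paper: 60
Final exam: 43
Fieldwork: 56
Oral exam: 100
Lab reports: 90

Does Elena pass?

Unsatisfactory

Fieldwork (56) ≤ Lab reports (90), so Lab reports stays at 90.
Weighted total:
  Term paper 60 × 0.49 = 29.4
  Final exam 43 × 0.05 = 2.15
  Fieldwork 56 × 0.08 = 4.48
  Oral exam 100 × 0.08 = 8
  Lab reports 90 × 0.3 = 27
Sum = 71.03
71.03 < 75 → Unsatisfactory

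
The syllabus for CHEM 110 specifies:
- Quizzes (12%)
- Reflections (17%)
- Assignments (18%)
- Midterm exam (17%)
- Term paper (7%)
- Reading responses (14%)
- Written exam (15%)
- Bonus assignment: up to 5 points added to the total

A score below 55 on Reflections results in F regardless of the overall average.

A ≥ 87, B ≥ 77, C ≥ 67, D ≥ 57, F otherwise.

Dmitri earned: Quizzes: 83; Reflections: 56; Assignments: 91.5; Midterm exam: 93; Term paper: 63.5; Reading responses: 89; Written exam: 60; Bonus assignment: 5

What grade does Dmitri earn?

B

Reflections score 56 ≥ 55: minimum met.
Weighted total:
  Quizzes 83 × 0.12 = 9.96
  Reflections 56 × 0.17 = 9.52
  Assignments 91.5 × 0.18 = 16.47
  Midterm exam 93 × 0.17 = 15.81
  Term paper 63.5 × 0.07 = 4.445
  Reading responses 89 × 0.14 = 12.46
  Written exam 60 × 0.15 = 9
Sum = 77.665
Bonus assignment: 77.665 + 5 = 82.665
82.665 is ≥ 77 and < 87 → B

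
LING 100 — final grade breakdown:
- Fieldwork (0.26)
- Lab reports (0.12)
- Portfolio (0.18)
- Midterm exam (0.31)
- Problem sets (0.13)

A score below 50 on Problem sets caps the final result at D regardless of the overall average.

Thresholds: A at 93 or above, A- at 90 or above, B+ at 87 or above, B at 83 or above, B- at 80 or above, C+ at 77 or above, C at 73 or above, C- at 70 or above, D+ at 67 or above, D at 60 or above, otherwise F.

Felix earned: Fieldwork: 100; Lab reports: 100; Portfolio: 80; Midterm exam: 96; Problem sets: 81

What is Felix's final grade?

A-

Problem sets score 81 ≥ 50: minimum met.
Weighted total:
  Fieldwork 100 × 0.26 = 26
  Lab reports 100 × 0.12 = 12
  Portfolio 80 × 0.18 = 14.4
  Midterm exam 96 × 0.31 = 29.76
  Problem sets 81 × 0.13 = 10.53
Sum = 92.69
92.69 is ≥ 90 and < 93 → A-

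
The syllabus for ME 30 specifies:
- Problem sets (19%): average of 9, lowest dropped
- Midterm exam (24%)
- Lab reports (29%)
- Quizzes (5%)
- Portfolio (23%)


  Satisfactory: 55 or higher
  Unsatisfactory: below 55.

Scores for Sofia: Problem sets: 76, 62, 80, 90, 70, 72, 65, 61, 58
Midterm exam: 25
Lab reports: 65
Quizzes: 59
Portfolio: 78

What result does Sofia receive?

Satisfactory

Problem sets: drop 58 → average of remaining 8 = 576/8 = 72
Weighted total:
  Problem sets 72 × 0.19 = 13.68
  Midterm exam 25 × 0.24 = 6
  Lab reports 65 × 0.29 = 18.85
  Quizzes 59 × 0.05 = 2.95
  Portfolio 78 × 0.23 = 17.94
Sum = 59.42
59.42 ≥ 55 → Satisfactory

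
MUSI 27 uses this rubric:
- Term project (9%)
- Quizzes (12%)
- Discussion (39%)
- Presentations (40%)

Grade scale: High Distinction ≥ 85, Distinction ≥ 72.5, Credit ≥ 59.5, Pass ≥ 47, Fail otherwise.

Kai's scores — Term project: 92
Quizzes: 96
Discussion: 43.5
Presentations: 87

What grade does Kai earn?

Credit

Weighted total:
  Term project 92 × 0.09 = 8.28
  Quizzes 96 × 0.12 = 11.52
  Discussion 43.5 × 0.39 = 16.965
  Presentations 87 × 0.4 = 34.8
Sum = 71.565
71.565 is ≥ 59.5 and < 72.5 → Credit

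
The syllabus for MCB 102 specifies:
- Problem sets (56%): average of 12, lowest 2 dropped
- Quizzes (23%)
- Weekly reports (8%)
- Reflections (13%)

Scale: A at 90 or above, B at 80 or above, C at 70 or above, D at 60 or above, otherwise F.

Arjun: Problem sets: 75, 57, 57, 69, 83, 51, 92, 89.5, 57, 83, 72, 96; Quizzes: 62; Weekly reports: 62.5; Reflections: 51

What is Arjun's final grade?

D

Problem sets: drop 51, 57 → average of remaining 10 = 773.5/10 = 77.35
Weighted total:
  Problem sets 77.35 × 0.56 = 43.316
  Quizzes 62 × 0.23 = 14.26
  Weekly reports 62.5 × 0.08 = 5
  Reflections 51 × 0.13 = 6.63
Sum = 69.206
69.206 is ≥ 60 and < 70 → D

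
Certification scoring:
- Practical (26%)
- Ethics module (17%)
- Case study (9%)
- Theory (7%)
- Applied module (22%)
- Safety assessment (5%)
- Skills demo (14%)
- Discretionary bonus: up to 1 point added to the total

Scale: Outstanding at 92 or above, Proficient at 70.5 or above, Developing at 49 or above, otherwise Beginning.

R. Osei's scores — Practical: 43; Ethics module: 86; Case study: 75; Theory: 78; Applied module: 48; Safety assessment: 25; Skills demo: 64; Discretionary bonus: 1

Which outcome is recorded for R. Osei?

Weighted total:
  Practical 43 × 0.26 = 11.18
  Ethics module 86 × 0.17 = 14.62
  Case study 75 × 0.09 = 6.75
  Theory 78 × 0.07 = 5.46
  Applied module 48 × 0.22 = 10.56
  Safety assessment 25 × 0.05 = 1.25
  Skills demo 64 × 0.14 = 8.96
Sum = 58.78
Discretionary bonus: 58.78 + 1 = 59.78
59.78 is ≥ 49 and < 70.5 → Developing

Developing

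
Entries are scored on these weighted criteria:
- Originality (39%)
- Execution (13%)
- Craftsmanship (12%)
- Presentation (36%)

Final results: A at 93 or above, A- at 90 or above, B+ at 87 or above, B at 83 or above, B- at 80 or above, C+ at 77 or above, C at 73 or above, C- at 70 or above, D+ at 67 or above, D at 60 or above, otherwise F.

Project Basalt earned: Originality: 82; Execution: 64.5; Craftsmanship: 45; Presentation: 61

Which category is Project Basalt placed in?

Weighted total:
  Originality 82 × 0.39 = 31.98
  Execution 64.5 × 0.13 = 8.385
  Craftsmanship 45 × 0.12 = 5.4
  Presentation 61 × 0.36 = 21.96
Sum = 67.725
67.725 is ≥ 67 and < 70 → D+

D+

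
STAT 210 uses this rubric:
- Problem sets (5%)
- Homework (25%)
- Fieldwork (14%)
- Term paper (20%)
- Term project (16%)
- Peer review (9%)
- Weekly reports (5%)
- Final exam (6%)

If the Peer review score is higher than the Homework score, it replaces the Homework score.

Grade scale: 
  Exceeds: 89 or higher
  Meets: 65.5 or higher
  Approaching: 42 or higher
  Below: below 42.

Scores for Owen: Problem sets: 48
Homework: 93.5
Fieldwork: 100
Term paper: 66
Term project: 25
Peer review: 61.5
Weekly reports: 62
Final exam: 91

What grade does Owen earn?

Meets

Peer review (61.5) ≤ Homework (93.5), so Homework stays at 93.5.
Weighted total:
  Problem sets 48 × 0.05 = 2.4
  Homework 93.5 × 0.25 = 23.375
  Fieldwork 100 × 0.14 = 14
  Term paper 66 × 0.2 = 13.2
  Term project 25 × 0.16 = 4
  Peer review 61.5 × 0.09 = 5.535
  Weekly reports 62 × 0.05 = 3.1
  Final exam 91 × 0.06 = 5.46
Sum = 71.07
71.07 is ≥ 65.5 and < 89 → Meets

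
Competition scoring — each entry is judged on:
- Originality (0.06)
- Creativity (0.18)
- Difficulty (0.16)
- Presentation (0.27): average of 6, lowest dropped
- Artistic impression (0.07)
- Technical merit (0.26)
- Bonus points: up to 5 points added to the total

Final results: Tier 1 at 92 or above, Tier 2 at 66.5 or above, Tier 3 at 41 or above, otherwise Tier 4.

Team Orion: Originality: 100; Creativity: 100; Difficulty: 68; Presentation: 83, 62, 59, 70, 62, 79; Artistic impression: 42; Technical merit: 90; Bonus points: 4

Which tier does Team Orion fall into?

Tier 2

Presentation: drop 59 → average of remaining 5 = 356/5 = 71.2
Weighted total:
  Originality 100 × 0.06 = 6
  Creativity 100 × 0.18 = 18
  Difficulty 68 × 0.16 = 10.88
  Presentation 71.2 × 0.27 = 19.224
  Artistic impression 42 × 0.07 = 2.94
  Technical merit 90 × 0.26 = 23.4
Sum = 80.444
Bonus points: 80.444 + 4 = 84.444
84.444 is ≥ 66.5 and < 92 → Tier 2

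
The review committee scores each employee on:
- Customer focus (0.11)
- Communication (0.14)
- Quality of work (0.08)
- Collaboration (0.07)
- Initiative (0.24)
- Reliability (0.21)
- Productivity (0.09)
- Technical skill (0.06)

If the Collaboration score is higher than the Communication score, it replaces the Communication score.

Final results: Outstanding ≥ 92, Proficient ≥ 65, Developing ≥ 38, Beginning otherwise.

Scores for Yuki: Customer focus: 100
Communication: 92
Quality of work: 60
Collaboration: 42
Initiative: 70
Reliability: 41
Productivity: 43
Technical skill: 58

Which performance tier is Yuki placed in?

Collaboration (42) ≤ Communication (92), so Communication stays at 92.
Weighted total:
  Customer focus 100 × 0.11 = 11
  Communication 92 × 0.14 = 12.88
  Quality of work 60 × 0.08 = 4.8
  Collaboration 42 × 0.07 = 2.94
  Initiative 70 × 0.24 = 16.8
  Reliability 41 × 0.21 = 8.61
  Productivity 43 × 0.09 = 3.87
  Technical skill 58 × 0.06 = 3.48
Sum = 64.38
64.38 is ≥ 38 and < 65 → Developing

Developing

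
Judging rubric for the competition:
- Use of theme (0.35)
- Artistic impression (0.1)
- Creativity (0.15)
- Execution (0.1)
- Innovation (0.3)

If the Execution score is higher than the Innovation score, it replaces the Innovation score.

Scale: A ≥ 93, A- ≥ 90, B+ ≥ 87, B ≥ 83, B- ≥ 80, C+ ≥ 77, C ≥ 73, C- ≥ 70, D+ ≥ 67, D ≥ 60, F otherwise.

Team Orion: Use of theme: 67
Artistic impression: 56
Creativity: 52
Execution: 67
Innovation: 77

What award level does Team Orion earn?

Execution (67) ≤ Innovation (77), so Innovation stays at 77.
Weighted total:
  Use of theme 67 × 0.35 = 23.45
  Artistic impression 56 × 0.1 = 5.6
  Creativity 52 × 0.15 = 7.8
  Execution 67 × 0.1 = 6.7
  Innovation 77 × 0.3 = 23.1
Sum = 66.65
66.65 is ≥ 60 and < 67 → D

D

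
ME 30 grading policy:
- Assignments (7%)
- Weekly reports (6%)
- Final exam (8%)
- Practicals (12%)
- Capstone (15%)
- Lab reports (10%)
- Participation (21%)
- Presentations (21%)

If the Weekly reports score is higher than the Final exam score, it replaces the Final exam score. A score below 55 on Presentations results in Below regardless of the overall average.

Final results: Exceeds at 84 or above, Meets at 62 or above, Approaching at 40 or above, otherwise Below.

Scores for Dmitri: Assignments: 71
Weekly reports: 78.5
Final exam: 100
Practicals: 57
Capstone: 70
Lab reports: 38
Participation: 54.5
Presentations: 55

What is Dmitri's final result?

Weekly reports (78.5) ≤ Final exam (100), so Final exam stays at 100.
Presentations score 55 ≥ 55: minimum met.
Weighted total:
  Assignments 71 × 0.07 = 4.97
  Weekly reports 78.5 × 0.06 = 4.71
  Final exam 100 × 0.08 = 8
  Practicals 57 × 0.12 = 6.84
  Capstone 70 × 0.15 = 10.5
  Lab reports 38 × 0.1 = 3.8
  Participation 54.5 × 0.21 = 11.445
  Presentations 55 × 0.21 = 11.55
Sum = 61.815
61.815 is ≥ 40 and < 62 → Approaching

Approaching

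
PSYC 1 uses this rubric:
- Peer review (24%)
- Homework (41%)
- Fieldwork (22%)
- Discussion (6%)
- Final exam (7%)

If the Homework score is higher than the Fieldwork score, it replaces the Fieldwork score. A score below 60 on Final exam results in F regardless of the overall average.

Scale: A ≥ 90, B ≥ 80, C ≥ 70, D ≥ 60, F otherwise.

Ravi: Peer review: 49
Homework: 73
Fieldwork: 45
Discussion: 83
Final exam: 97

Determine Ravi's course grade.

Homework (73) > Fieldwork (45), so Fieldwork counts as 73.
Final exam score 97 ≥ 60: minimum met.
Weighted total:
  Peer review 49 × 0.24 = 11.76
  Homework 73 × 0.41 = 29.93
  Fieldwork 73 × 0.22 = 16.06
  Discussion 83 × 0.06 = 4.98
  Final exam 97 × 0.07 = 6.79
Sum = 69.52
69.52 is ≥ 60 and < 70 → D

D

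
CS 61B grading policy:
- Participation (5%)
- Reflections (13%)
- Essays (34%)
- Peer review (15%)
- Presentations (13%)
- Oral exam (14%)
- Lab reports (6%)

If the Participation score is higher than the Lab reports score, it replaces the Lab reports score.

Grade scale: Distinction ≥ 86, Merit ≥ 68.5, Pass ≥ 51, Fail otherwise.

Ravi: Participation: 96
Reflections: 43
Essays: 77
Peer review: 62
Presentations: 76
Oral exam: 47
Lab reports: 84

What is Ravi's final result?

Participation (96) > Lab reports (84), so Lab reports counts as 96.
Weighted total:
  Participation 96 × 0.05 = 4.8
  Reflections 43 × 0.13 = 5.59
  Essays 77 × 0.34 = 26.18
  Peer review 62 × 0.15 = 9.3
  Presentations 76 × 0.13 = 9.88
  Oral exam 47 × 0.14 = 6.58
  Lab reports 96 × 0.06 = 5.76
Sum = 68.09
68.09 is ≥ 51 and < 68.5 → Pass

Pass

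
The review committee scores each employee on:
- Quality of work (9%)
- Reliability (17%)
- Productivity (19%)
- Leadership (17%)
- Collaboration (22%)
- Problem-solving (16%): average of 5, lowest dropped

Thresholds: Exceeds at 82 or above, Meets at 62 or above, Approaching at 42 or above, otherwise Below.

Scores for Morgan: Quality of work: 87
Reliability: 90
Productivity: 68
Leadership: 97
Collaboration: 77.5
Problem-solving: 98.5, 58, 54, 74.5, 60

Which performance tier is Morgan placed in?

Meets

Problem-solving: drop 54 → average of remaining 4 = 291/4 = 72.75
Weighted total:
  Quality of work 87 × 0.09 = 7.83
  Reliability 90 × 0.17 = 15.3
  Productivity 68 × 0.19 = 12.92
  Leadership 97 × 0.17 = 16.49
  Collaboration 77.5 × 0.22 = 17.05
  Problem-solving 72.75 × 0.16 = 11.64
Sum = 81.23
81.23 is ≥ 62 and < 82 → Meets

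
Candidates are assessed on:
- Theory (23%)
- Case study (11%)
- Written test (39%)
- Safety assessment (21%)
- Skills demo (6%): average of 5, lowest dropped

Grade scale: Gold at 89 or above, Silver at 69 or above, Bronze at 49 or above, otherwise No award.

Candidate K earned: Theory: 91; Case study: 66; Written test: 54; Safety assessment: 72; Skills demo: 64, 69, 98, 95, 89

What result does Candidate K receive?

Skills demo: drop 64 → average of remaining 4 = 351/4 = 87.75
Weighted total:
  Theory 91 × 0.23 = 20.93
  Case study 66 × 0.11 = 7.26
  Written test 54 × 0.39 = 21.06
  Safety assessment 72 × 0.21 = 15.12
  Skills demo 87.75 × 0.06 = 5.265
Sum = 69.635
69.635 is ≥ 69 and < 89 → Silver

Silver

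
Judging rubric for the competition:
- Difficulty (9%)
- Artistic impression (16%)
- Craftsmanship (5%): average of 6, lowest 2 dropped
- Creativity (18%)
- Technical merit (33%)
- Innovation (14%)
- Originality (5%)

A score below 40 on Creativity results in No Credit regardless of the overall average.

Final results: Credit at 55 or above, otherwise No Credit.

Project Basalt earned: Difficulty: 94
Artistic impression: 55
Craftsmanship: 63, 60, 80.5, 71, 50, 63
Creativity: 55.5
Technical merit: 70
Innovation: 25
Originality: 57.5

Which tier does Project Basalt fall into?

Credit

Craftsmanship: drop 50, 60 → average of remaining 4 = 277.5/4 = 69.375
Creativity score 55.5 ≥ 40: minimum met.
Weighted total:
  Difficulty 94 × 0.09 = 8.46
  Artistic impression 55 × 0.16 = 8.8
  Craftsmanship 69.375 × 0.05 = 3.46875
  Creativity 55.5 × 0.18 = 9.99
  Technical merit 70 × 0.33 = 23.1
  Innovation 25 × 0.14 = 3.5
  Originality 57.5 × 0.05 = 2.875
Sum = 60.19375
60.19375 ≥ 55 → Credit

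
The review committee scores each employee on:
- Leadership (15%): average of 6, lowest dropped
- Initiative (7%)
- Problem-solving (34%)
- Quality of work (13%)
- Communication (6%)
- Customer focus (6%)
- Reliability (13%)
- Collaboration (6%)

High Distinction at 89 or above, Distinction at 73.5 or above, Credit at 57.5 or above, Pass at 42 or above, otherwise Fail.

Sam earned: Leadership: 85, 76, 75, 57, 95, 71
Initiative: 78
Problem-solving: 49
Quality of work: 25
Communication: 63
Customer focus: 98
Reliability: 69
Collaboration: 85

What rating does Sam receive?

Credit

Leadership: drop 57 → average of remaining 5 = 402/5 = 80.4
Weighted total:
  Leadership 80.4 × 0.15 = 12.06
  Initiative 78 × 0.07 = 5.46
  Problem-solving 49 × 0.34 = 16.66
  Quality of work 25 × 0.13 = 3.25
  Communication 63 × 0.06 = 3.78
  Customer focus 98 × 0.06 = 5.88
  Reliability 69 × 0.13 = 8.97
  Collaboration 85 × 0.06 = 5.1
Sum = 61.16
61.16 is ≥ 57.5 and < 73.5 → Credit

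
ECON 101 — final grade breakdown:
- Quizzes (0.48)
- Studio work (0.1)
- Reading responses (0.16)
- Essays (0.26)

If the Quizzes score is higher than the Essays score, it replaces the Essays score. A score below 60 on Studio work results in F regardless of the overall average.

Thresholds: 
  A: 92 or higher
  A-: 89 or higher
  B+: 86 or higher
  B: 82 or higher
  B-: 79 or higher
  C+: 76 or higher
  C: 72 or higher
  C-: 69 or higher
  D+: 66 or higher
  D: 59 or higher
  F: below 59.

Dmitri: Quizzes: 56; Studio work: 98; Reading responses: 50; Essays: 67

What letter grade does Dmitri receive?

Quizzes (56) ≤ Essays (67), so Essays stays at 67.
Studio work score 98 ≥ 60: minimum met.
Weighted total:
  Quizzes 56 × 0.48 = 26.88
  Studio work 98 × 0.1 = 9.8
  Reading responses 50 × 0.16 = 8
  Essays 67 × 0.26 = 17.42
Sum = 62.1
62.1 is ≥ 59 and < 66 → D

D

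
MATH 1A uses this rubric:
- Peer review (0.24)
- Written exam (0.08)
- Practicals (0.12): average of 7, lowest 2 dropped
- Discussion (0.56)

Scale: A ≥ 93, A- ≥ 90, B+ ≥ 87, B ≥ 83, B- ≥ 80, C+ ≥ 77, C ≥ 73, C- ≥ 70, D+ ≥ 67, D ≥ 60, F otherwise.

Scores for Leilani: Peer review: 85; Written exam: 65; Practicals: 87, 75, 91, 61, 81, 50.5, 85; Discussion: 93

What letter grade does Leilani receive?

B+

Practicals: drop 50.5, 61 → average of remaining 5 = 419/5 = 83.8
Weighted total:
  Peer review 85 × 0.24 = 20.4
  Written exam 65 × 0.08 = 5.2
  Practicals 83.8 × 0.12 = 10.056
  Discussion 93 × 0.56 = 52.08
Sum = 87.736
87.736 is ≥ 87 and < 90 → B+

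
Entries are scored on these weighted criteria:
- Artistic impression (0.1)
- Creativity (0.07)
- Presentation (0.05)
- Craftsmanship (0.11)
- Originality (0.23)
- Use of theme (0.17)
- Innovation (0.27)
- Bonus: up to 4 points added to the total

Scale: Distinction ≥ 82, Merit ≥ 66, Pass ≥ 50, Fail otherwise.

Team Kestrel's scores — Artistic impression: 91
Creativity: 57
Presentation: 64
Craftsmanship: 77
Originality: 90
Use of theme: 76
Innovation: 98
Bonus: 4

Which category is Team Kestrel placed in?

Weighted total:
  Artistic impression 91 × 0.1 = 9.1
  Creativity 57 × 0.07 = 3.99
  Presentation 64 × 0.05 = 3.2
  Craftsmanship 77 × 0.11 = 8.47
  Originality 90 × 0.23 = 20.7
  Use of theme 76 × 0.17 = 12.92
  Innovation 98 × 0.27 = 26.46
Sum = 84.84
Bonus: 84.84 + 4 = 88.84
88.84 ≥ 82 → Distinction

Distinction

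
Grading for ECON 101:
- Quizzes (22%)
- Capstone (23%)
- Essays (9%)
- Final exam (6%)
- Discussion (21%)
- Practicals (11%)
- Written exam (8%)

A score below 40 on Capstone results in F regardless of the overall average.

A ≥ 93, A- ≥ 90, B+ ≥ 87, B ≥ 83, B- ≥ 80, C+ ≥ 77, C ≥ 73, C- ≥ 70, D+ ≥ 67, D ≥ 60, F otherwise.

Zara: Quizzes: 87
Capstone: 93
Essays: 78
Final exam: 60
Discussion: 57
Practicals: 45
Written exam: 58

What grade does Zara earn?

Capstone score 93 ≥ 40: minimum met.
Weighted total:
  Quizzes 87 × 0.22 = 19.14
  Capstone 93 × 0.23 = 21.39
  Essays 78 × 0.09 = 7.02
  Final exam 60 × 0.06 = 3.6
  Discussion 57 × 0.21 = 11.97
  Practicals 45 × 0.11 = 4.95
  Written exam 58 × 0.08 = 4.64
Sum = 72.71
72.71 is ≥ 70 and < 73 → C-

C-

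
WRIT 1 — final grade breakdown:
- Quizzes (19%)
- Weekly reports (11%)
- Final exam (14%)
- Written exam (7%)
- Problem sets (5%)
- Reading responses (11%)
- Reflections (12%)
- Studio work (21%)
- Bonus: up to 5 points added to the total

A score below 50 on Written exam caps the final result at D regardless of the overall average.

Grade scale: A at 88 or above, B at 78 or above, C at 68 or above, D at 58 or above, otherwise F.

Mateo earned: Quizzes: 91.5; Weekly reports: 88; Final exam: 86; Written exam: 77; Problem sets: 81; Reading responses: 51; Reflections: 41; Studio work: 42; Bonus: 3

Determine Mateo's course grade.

Written exam score 77 ≥ 50: minimum met.
Weighted total:
  Quizzes 91.5 × 0.19 = 17.385
  Weekly reports 88 × 0.11 = 9.68
  Final exam 86 × 0.14 = 12.04
  Written exam 77 × 0.07 = 5.39
  Problem sets 81 × 0.05 = 4.05
  Reading responses 51 × 0.11 = 5.61
  Reflections 41 × 0.12 = 4.92
  Studio work 42 × 0.21 = 8.82
Sum = 67.895
Bonus: 67.895 + 3 = 70.895
70.895 is ≥ 68 and < 78 → C

C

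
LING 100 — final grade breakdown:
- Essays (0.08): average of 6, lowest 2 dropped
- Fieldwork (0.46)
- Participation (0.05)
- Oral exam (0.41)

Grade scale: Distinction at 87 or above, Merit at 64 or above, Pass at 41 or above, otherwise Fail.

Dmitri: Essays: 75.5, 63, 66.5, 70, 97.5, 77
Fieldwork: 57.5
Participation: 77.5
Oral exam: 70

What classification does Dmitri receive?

Essays: drop 63, 66.5 → average of remaining 4 = 320/4 = 80
Weighted total:
  Essays 80 × 0.08 = 6.4
  Fieldwork 57.5 × 0.46 = 26.45
  Participation 77.5 × 0.05 = 3.875
  Oral exam 70 × 0.41 = 28.7
Sum = 65.425
65.425 is ≥ 64 and < 87 → Merit

Merit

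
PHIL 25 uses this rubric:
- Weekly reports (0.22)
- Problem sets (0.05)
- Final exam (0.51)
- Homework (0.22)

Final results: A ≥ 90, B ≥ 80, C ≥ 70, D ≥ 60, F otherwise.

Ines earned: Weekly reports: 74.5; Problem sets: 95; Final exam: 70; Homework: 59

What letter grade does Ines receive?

Weighted total:
  Weekly reports 74.5 × 0.22 = 16.39
  Problem sets 95 × 0.05 = 4.75
  Final exam 70 × 0.51 = 35.7
  Homework 59 × 0.22 = 12.98
Sum = 69.82
69.82 is ≥ 60 and < 70 → D

D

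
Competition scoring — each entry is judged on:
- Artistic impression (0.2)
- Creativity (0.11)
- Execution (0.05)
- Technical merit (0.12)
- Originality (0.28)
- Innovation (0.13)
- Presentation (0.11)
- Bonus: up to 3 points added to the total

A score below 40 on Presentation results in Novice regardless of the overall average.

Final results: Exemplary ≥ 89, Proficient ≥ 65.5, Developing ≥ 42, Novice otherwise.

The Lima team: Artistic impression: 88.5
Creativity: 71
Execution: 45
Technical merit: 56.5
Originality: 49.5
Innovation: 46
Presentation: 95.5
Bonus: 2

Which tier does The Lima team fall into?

Presentation score 95.5 ≥ 40: minimum met.
Weighted total:
  Artistic impression 88.5 × 0.2 = 17.7
  Creativity 71 × 0.11 = 7.81
  Execution 45 × 0.05 = 2.25
  Technical merit 56.5 × 0.12 = 6.78
  Originality 49.5 × 0.28 = 13.86
  Innovation 46 × 0.13 = 5.98
  Presentation 95.5 × 0.11 = 10.505
Sum = 64.885
Bonus: 64.885 + 2 = 66.885
66.885 is ≥ 65.5 and < 89 → Proficient

Proficient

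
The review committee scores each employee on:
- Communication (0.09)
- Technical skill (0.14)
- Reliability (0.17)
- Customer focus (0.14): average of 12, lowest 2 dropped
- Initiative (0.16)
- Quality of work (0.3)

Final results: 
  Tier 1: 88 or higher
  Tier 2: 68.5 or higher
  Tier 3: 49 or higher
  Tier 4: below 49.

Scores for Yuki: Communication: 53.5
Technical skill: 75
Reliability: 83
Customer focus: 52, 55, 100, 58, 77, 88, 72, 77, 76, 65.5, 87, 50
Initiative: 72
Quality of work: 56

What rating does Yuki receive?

Customer focus: drop 50, 52 → average of remaining 10 = 755.5/10 = 75.55
Weighted total:
  Communication 53.5 × 0.09 = 4.815
  Technical skill 75 × 0.14 = 10.5
  Reliability 83 × 0.17 = 14.11
  Customer focus 75.55 × 0.14 = 10.577
  Initiative 72 × 0.16 = 11.52
  Quality of work 56 × 0.3 = 16.8
Sum = 68.322
68.322 is ≥ 49 and < 68.5 → Tier 3

Tier 3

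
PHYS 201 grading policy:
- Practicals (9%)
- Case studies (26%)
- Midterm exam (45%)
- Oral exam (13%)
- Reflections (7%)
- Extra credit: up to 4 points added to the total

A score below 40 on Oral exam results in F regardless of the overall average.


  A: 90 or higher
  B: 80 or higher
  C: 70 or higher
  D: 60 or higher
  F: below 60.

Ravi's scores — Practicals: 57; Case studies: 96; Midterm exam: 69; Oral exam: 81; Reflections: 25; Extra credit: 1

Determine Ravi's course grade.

Oral exam score 81 ≥ 40: minimum met.
Weighted total:
  Practicals 57 × 0.09 = 5.13
  Case studies 96 × 0.26 = 24.96
  Midterm exam 69 × 0.45 = 31.05
  Oral exam 81 × 0.13 = 10.53
  Reflections 25 × 0.07 = 1.75
Sum = 73.42
Extra credit: 73.42 + 1 = 74.42
74.42 is ≥ 70 and < 80 → C

C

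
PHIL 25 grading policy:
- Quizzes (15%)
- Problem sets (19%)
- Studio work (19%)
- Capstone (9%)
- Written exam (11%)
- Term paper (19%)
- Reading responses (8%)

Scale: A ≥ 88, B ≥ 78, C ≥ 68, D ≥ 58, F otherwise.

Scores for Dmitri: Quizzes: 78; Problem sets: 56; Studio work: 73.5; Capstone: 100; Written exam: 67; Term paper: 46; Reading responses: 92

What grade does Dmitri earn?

Weighted total:
  Quizzes 78 × 0.15 = 11.7
  Problem sets 56 × 0.19 = 10.64
  Studio work 73.5 × 0.19 = 13.965
  Capstone 100 × 0.09 = 9
  Written exam 67 × 0.11 = 7.37
  Term paper 46 × 0.19 = 8.74
  Reading responses 92 × 0.08 = 7.36
Sum = 68.775
68.775 is ≥ 68 and < 78 → C

C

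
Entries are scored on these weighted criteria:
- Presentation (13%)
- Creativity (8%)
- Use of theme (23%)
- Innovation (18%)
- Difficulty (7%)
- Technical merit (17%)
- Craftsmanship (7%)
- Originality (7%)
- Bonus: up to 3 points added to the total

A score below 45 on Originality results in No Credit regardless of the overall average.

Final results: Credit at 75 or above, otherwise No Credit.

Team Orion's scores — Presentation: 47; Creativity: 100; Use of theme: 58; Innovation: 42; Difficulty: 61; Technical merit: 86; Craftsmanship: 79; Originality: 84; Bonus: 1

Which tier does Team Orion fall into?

No Credit

Originality score 84 ≥ 45: minimum met.
Weighted total:
  Presentation 47 × 0.13 = 6.11
  Creativity 100 × 0.08 = 8
  Use of theme 58 × 0.23 = 13.34
  Innovation 42 × 0.18 = 7.56
  Difficulty 61 × 0.07 = 4.27
  Technical merit 86 × 0.17 = 14.62
  Craftsmanship 79 × 0.07 = 5.53
  Originality 84 × 0.07 = 5.88
Sum = 65.31
Bonus: 65.31 + 1 = 66.31
66.31 < 75 → No Credit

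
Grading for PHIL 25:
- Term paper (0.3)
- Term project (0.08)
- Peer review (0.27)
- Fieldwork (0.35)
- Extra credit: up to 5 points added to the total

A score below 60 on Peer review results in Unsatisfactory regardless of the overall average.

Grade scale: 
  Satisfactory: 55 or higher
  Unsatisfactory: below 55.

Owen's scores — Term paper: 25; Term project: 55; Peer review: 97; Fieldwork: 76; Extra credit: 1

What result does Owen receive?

Satisfactory

Peer review score 97 ≥ 60: minimum met.
Weighted total:
  Term paper 25 × 0.3 = 7.5
  Term project 55 × 0.08 = 4.4
  Peer review 97 × 0.27 = 26.19
  Fieldwork 76 × 0.35 = 26.6
Sum = 64.69
Extra credit: 64.69 + 1 = 65.69
65.69 ≥ 55 → Satisfactory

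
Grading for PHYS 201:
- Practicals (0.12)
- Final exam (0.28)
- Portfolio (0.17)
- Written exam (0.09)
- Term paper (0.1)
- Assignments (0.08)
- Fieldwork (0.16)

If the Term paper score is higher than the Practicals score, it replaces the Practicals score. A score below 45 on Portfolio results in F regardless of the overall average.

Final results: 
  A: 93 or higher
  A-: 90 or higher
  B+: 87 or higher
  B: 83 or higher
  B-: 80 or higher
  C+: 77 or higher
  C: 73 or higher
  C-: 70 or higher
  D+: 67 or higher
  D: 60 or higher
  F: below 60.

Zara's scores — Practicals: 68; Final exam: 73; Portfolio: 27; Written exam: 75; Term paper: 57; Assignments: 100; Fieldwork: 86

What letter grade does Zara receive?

Term paper (57) ≤ Practicals (68), so Practicals stays at 68.
Portfolio score 27 < 45: minimum not met.
Weighted total:
  Practicals 68 × 0.12 = 8.16
  Final exam 73 × 0.28 = 20.44
  Portfolio 27 × 0.17 = 4.59
  Written exam 75 × 0.09 = 6.75
  Term paper 57 × 0.1 = 5.7
  Assignments 100 × 0.08 = 8
  Fieldwork 86 × 0.16 = 13.76
Sum = 67.4
Because the Portfolio minimum was not met, the result is F.

F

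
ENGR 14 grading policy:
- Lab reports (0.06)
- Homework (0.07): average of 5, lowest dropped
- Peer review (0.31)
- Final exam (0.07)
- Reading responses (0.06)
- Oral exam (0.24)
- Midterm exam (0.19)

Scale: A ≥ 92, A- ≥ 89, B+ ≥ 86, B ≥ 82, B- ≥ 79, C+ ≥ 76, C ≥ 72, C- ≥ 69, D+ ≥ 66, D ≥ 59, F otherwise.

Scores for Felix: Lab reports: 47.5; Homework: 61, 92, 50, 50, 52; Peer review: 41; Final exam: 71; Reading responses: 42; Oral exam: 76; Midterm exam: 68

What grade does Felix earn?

Homework: drop 50 → average of remaining 4 = 255/4 = 63.75
Weighted total:
  Lab reports 47.5 × 0.06 = 2.85
  Homework 63.75 × 0.07 = 4.4625
  Peer review 41 × 0.31 = 12.71
  Final exam 71 × 0.07 = 4.97
  Reading responses 42 × 0.06 = 2.52
  Oral exam 76 × 0.24 = 18.24
  Midterm exam 68 × 0.19 = 12.92
Sum = 58.6725
58.6725 < 59 → F

F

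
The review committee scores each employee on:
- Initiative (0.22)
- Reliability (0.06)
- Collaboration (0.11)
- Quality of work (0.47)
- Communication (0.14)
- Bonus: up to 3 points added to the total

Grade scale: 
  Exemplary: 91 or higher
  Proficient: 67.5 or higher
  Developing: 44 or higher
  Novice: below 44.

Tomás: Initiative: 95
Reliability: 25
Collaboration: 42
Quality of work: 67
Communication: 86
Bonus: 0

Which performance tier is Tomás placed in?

Proficient

Weighted total:
  Initiative 95 × 0.22 = 20.9
  Reliability 25 × 0.06 = 1.5
  Collaboration 42 × 0.11 = 4.62
  Quality of work 67 × 0.47 = 31.49
  Communication 86 × 0.14 = 12.04
Sum = 70.55
Bonus: 70.55 + 0 = 70.55
70.55 is ≥ 67.5 and < 91 → Proficient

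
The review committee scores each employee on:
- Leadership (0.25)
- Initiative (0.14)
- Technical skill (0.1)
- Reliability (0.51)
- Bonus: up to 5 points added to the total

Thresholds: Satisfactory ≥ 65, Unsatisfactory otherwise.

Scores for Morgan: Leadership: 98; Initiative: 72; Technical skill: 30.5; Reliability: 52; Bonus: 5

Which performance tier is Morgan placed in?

Weighted total:
  Leadership 98 × 0.25 = 24.5
  Initiative 72 × 0.14 = 10.08
  Technical skill 30.5 × 0.1 = 3.05
  Reliability 52 × 0.51 = 26.52
Sum = 64.15
Bonus: 64.15 + 5 = 69.15
69.15 ≥ 65 → Satisfactory

Satisfactory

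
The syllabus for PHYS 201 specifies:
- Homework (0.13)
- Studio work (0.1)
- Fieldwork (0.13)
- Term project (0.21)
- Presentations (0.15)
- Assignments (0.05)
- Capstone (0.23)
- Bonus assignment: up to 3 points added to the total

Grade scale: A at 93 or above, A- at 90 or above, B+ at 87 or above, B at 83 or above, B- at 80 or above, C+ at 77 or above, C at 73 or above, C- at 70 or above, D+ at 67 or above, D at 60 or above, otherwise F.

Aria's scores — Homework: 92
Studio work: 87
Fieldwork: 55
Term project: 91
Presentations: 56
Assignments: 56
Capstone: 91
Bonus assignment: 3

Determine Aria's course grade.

Weighted total:
  Homework 92 × 0.13 = 11.96
  Studio work 87 × 0.1 = 8.7
  Fieldwork 55 × 0.13 = 7.15
  Term project 91 × 0.21 = 19.11
  Presentations 56 × 0.15 = 8.4
  Assignments 56 × 0.05 = 2.8
  Capstone 91 × 0.23 = 20.93
Sum = 79.05
Bonus assignment: 79.05 + 3 = 82.05
82.05 is ≥ 80 and < 83 → B-

B-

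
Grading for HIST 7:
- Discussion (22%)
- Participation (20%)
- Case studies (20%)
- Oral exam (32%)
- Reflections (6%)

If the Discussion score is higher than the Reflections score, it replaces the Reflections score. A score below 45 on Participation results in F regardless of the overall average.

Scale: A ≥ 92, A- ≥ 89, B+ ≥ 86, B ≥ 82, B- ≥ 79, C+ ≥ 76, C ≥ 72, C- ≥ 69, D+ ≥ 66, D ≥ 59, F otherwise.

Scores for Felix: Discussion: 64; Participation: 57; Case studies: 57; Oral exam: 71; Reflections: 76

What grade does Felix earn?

D

Discussion (64) ≤ Reflections (76), so Reflections stays at 76.
Participation score 57 ≥ 45: minimum met.
Weighted total:
  Discussion 64 × 0.22 = 14.08
  Participation 57 × 0.2 = 11.4
  Case studies 57 × 0.2 = 11.4
  Oral exam 71 × 0.32 = 22.72
  Reflections 76 × 0.06 = 4.56
Sum = 64.16
64.16 is ≥ 59 and < 66 → D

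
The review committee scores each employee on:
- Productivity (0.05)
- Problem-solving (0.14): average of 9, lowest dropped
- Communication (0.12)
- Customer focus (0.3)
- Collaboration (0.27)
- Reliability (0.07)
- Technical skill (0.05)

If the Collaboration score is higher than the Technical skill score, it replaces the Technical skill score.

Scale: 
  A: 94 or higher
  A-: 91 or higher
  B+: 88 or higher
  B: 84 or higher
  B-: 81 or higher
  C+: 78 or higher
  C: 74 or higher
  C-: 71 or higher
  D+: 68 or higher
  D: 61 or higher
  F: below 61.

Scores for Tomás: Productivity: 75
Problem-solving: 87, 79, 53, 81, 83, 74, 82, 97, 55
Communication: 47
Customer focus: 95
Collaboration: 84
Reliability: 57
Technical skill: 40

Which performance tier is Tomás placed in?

C+

Problem-solving: drop 53 → average of remaining 8 = 638/8 = 79.75
Collaboration (84) > Technical skill (40), so Technical skill counts as 84.
Weighted total:
  Productivity 75 × 0.05 = 3.75
  Problem-solving 79.75 × 0.14 = 11.165
  Communication 47 × 0.12 = 5.64
  Customer focus 95 × 0.3 = 28.5
  Collaboration 84 × 0.27 = 22.68
  Reliability 57 × 0.07 = 3.99
  Technical skill 84 × 0.05 = 4.2
Sum = 79.925
79.925 is ≥ 78 and < 81 → C+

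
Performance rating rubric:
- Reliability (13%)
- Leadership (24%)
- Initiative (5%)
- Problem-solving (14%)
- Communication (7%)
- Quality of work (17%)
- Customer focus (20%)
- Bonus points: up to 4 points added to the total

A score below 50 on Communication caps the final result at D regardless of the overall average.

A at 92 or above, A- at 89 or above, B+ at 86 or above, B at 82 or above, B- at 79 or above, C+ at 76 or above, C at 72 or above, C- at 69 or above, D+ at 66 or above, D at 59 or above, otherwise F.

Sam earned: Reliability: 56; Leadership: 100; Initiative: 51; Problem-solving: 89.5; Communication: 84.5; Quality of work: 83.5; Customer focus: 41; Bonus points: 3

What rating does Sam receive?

Communication score 84.5 ≥ 50: minimum met.
Weighted total:
  Reliability 56 × 0.13 = 7.28
  Leadership 100 × 0.24 = 24
  Initiative 51 × 0.05 = 2.55
  Problem-solving 89.5 × 0.14 = 12.53
  Communication 84.5 × 0.07 = 5.915
  Quality of work 83.5 × 0.17 = 14.195
  Customer focus 41 × 0.2 = 8.2
Sum = 74.67
Bonus points: 74.67 + 3 = 77.67
77.67 is ≥ 76 and < 79 → C+

C+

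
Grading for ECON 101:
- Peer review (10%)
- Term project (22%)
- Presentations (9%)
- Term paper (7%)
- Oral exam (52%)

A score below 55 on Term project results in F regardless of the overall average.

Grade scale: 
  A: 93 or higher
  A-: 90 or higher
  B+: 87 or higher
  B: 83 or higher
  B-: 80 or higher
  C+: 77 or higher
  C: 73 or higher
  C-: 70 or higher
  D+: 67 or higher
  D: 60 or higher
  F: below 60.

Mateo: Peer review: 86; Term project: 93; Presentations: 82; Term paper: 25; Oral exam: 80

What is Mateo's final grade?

C+

Term project score 93 ≥ 55: minimum met.
Weighted total:
  Peer review 86 × 0.1 = 8.6
  Term project 93 × 0.22 = 20.46
  Presentations 82 × 0.09 = 7.38
  Term paper 25 × 0.07 = 1.75
  Oral exam 80 × 0.52 = 41.6
Sum = 79.79
79.79 is ≥ 77 and < 80 → C+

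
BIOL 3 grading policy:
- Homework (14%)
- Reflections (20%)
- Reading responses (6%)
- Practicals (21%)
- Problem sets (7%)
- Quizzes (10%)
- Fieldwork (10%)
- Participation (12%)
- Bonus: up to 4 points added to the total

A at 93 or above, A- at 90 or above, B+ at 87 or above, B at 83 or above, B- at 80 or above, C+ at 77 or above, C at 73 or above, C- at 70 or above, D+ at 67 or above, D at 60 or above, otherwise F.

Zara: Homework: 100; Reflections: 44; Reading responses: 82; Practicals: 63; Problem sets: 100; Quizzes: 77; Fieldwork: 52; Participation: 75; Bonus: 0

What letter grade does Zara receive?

D+

Weighted total:
  Homework 100 × 0.14 = 14
  Reflections 44 × 0.2 = 8.8
  Reading responses 82 × 0.06 = 4.92
  Practicals 63 × 0.21 = 13.23
  Problem sets 100 × 0.07 = 7
  Quizzes 77 × 0.1 = 7.7
  Fieldwork 52 × 0.1 = 5.2
  Participation 75 × 0.12 = 9
Sum = 69.85
Bonus: 69.85 + 0 = 69.85
69.85 is ≥ 67 and < 70 → D+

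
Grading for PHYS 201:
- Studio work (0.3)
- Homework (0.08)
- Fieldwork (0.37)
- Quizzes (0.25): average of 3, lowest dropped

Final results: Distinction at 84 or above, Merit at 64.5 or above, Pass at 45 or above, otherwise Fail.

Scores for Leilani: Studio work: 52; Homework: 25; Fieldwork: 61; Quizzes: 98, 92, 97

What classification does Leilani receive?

Merit

Quizzes: drop 92 → average of remaining 2 = 195/2 = 97.5
Weighted total:
  Studio work 52 × 0.3 = 15.6
  Homework 25 × 0.08 = 2
  Fieldwork 61 × 0.37 = 22.57
  Quizzes 97.5 × 0.25 = 24.375
Sum = 64.545
64.545 is ≥ 64.5 and < 84 → Merit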